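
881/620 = 1 + 261/620 = 1.42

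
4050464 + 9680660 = 13731124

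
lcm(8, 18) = 72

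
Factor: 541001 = 541001^1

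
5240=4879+361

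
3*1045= 3135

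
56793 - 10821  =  45972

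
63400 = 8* 7925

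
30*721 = 21630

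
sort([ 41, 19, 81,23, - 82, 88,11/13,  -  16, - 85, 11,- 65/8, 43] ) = [ - 85, - 82,  -  16, - 65/8,11/13, 11,19,23,41,43,81,88 ] 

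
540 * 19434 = 10494360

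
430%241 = 189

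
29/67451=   29/67451  =  0.00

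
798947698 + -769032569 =29915129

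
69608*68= 4733344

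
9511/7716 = 9511/7716  =  1.23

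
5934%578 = 154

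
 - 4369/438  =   - 4369/438 = - 9.97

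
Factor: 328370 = 2^1*5^1*7^1 * 4691^1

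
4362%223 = 125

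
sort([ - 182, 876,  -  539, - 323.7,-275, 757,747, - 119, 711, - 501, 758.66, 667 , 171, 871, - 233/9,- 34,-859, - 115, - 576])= [ -859,-576, -539, - 501, - 323.7, - 275,  -  182, - 119, - 115 , - 34, - 233/9,171,667, 711, 747, 757, 758.66,871,  876 ] 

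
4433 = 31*143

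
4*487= 1948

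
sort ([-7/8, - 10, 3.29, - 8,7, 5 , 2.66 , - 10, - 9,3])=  [ - 10,  -  10, - 9, - 8,-7/8, 2.66, 3, 3.29,  5, 7]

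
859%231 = 166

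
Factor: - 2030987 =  - 7^1*290141^1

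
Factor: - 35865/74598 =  - 11955/24866  =  - 2^( - 1)*3^1*5^1*797^1 * 12433^( - 1)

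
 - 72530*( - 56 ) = 4061680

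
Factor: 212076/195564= 3^1 * 137^1*379^( - 1) =411/379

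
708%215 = 63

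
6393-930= 5463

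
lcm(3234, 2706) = 132594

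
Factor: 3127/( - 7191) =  - 3^( - 2) * 17^( - 1)*47^(-1 )*53^1*59^1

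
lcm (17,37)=629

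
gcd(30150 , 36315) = 45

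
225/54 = 4 + 1/6=4.17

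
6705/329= 20+125/329= 20.38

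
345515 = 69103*5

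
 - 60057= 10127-70184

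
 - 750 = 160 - 910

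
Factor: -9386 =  - 2^1 * 13^1*19^2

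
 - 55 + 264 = 209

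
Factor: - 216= -2^3*3^3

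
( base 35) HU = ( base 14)329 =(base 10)625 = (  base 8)1161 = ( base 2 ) 1001110001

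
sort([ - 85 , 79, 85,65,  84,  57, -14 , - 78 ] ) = [ - 85, - 78,  -  14,57,65,79, 84,85 ]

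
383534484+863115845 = 1246650329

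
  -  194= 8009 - 8203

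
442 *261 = 115362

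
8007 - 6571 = 1436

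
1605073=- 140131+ 1745204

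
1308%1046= 262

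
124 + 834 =958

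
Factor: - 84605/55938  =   - 2^( - 1 )*3^ ( - 1)*5^1 * 9323^( - 1)*16921^1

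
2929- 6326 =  - 3397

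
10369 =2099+8270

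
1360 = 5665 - 4305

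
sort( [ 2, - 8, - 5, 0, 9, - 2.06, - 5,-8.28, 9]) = [ - 8.28, - 8,-5, - 5, - 2.06,0, 2, 9, 9]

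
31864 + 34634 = 66498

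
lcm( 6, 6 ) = 6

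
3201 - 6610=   -  3409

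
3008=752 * 4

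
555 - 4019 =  - 3464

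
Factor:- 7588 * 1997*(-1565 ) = 23714814340 = 2^2*5^1*7^1*271^1*313^1*1997^1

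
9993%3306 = 75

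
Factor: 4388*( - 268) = - 1175984 = - 2^4*67^1*1097^1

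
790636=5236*151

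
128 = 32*4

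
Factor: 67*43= 43^1*67^1 = 2881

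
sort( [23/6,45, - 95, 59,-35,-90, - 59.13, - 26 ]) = [-95,-90, - 59.13, - 35 , - 26,23/6,  45 , 59 ] 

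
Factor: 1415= 5^1*283^1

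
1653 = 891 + 762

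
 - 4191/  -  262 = 4191/262  =  16.00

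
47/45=47/45 = 1.04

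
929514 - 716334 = 213180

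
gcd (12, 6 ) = 6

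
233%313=233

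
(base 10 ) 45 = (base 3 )1200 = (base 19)27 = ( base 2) 101101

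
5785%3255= 2530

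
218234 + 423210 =641444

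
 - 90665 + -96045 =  - 186710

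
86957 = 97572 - 10615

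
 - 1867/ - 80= 1867/80=23.34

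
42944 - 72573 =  - 29629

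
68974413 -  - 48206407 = 117180820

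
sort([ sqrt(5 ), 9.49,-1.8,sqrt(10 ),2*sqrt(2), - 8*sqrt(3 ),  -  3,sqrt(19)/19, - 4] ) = [ - 8*sqrt(3),-4, - 3, - 1.8,sqrt ( 19 )/19,sqrt (5 ),2*sqrt (2 ),sqrt ( 10),9.49]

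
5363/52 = 103 + 7/52 = 103.13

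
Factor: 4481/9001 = 4481^1*9001^ (-1)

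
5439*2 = 10878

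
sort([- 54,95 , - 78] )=[-78,-54,95 ] 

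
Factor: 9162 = 2^1*3^2 *509^1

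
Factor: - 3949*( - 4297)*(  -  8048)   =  -2^4*11^1*359^1*503^1*4297^1 = - 136565328944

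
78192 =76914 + 1278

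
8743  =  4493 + 4250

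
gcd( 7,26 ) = 1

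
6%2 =0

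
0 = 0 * 636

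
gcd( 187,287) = 1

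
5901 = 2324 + 3577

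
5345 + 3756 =9101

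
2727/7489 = 2727/7489 = 0.36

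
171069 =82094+88975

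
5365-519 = 4846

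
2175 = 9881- 7706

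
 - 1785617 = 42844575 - 44630192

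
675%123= 60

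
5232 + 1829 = 7061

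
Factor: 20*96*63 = 120960 =2^7 * 3^3*5^1*7^1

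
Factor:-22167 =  - 3^3 * 821^1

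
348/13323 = 116/4441 = 0.03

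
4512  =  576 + 3936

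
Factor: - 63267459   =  -3^1 * 421^1*50093^1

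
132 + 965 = 1097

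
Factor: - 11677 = - 11677^1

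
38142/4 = 9535+1/2= 9535.50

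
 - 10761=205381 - 216142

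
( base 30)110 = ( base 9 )1243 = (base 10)930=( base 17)33C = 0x3a2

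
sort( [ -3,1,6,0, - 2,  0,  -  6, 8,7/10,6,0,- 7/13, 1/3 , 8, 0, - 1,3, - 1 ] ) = [- 6, - 3, - 2,  -  1, - 1 , - 7/13,0,0, 0,0, 1/3,7/10,  1,3, 6,  6, 8,8 ] 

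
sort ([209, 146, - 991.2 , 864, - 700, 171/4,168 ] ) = [-991.2, - 700,171/4, 146, 168 , 209, 864 ] 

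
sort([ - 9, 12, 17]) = [-9,  12 , 17]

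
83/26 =83/26 = 3.19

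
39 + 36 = 75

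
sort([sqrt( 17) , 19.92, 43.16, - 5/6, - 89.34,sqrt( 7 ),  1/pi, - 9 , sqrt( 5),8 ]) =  [ -89.34, - 9, - 5/6,1/pi,sqrt (5),sqrt( 7 ),sqrt( 17) , 8, 19.92,43.16 ]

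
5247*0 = 0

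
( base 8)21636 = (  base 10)9118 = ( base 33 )8CA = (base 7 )35404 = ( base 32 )8SU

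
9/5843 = 9/5843=0.00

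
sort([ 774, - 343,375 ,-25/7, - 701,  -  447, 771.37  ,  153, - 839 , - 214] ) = [ - 839, - 701, - 447, - 343, - 214, - 25/7, 153, 375, 771.37,  774 ] 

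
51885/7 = 7412+1/7 =7412.14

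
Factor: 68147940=2^2*3^1*5^1*7^1 *162257^1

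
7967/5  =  7967/5= 1593.40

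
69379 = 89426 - 20047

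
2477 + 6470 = 8947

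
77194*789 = 60906066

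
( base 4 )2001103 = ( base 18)179d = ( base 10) 8275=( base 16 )2053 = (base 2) 10000001010011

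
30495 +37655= 68150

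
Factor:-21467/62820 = - 2^( - 2 )*3^ (-2 )*5^( - 1) * 349^(-1)*21467^1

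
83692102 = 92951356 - 9259254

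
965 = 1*965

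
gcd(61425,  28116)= 9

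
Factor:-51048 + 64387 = 13339^1  =  13339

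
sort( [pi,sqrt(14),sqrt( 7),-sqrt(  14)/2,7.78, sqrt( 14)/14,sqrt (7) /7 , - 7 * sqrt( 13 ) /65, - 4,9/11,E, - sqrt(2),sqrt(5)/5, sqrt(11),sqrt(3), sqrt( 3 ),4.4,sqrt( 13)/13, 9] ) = [ - 4, - sqrt( 14)/2, - sqrt(2),-7*sqrt( 13)/65,sqrt(14)/14, sqrt( 13 )/13 , sqrt(  7)/7,sqrt(5)/5,9/11, sqrt(3 ),sqrt(3), sqrt( 7), E , pi, sqrt(11),sqrt ( 14),4.4, 7.78,9 ]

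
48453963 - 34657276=13796687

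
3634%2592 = 1042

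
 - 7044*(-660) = 4649040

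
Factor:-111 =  -3^1*37^1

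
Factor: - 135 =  - 3^3* 5^1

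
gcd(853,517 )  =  1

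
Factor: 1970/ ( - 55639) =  - 2^1*5^1 *197^1*55639^(  -  1)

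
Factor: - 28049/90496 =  - 4007/12928= - 2^( - 7) * 101^ (-1 ) *4007^1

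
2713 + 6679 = 9392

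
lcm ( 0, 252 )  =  0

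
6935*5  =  34675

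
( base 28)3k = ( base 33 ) 35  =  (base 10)104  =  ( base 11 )95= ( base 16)68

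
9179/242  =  9179/242 = 37.93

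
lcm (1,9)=9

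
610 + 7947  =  8557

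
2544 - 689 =1855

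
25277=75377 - 50100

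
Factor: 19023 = 3^1*17^1*373^1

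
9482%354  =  278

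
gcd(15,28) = 1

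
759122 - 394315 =364807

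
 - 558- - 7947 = 7389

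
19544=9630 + 9914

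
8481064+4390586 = 12871650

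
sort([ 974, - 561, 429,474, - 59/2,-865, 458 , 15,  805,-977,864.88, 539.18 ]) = [-977 , - 865, - 561,-59/2, 15,429,458, 474,539.18, 805,864.88, 974 ] 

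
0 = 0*15884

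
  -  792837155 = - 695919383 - 96917772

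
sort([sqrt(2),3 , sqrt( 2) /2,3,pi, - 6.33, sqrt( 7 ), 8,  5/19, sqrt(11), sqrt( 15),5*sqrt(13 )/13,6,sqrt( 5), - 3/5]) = [ - 6.33,  -  3/5,5/19, sqrt( 2)/2, 5*sqrt( 13 ) /13,sqrt( 2 ),sqrt( 5) , sqrt(7),3, 3, pi, sqrt ( 11),sqrt(15),  6, 8]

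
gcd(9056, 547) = 1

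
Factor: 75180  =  2^2*3^1*5^1*7^1*179^1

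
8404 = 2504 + 5900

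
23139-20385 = 2754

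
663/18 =36+5/6 = 36.83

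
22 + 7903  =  7925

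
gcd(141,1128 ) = 141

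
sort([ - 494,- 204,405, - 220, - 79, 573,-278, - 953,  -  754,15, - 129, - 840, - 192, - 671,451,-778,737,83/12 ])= [ - 953,- 840,-778,  -  754, - 671,  -  494,-278,-220,-204,-192, - 129, - 79,83/12,15,405, 451,573,  737] 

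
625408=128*4886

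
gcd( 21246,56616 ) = 6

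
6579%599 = 589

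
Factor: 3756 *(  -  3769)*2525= - 2^2 *3^1*5^2 * 101^1  *  313^1 * 3769^1  =  -  35744819100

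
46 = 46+0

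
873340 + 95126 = 968466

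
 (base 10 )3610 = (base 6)24414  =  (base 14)145C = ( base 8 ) 7032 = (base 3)11221201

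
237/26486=237/26486= 0.01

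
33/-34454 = -1 + 34421/34454 = - 0.00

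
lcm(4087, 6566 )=400526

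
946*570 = 539220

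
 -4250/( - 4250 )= 1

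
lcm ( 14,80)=560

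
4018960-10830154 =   -  6811194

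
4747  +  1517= 6264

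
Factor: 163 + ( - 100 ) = 63 = 3^2*7^1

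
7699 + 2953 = 10652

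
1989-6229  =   - 4240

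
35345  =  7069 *5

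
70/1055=14/211 = 0.07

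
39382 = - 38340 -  - 77722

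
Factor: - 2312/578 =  - 4= - 2^2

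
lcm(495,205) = 20295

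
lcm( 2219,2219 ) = 2219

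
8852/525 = 8852/525 = 16.86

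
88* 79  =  6952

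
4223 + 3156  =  7379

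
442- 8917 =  - 8475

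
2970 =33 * 90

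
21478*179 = 3844562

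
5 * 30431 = 152155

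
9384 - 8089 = 1295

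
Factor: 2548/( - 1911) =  - 4/3= - 2^2*3^( - 1)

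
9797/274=9797/274 = 35.76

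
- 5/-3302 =5/3302   =  0.00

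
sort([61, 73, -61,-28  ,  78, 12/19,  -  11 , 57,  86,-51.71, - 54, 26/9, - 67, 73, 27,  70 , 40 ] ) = [ - 67, - 61, - 54 ,-51.71, - 28 ,  -  11, 12/19, 26/9 , 27,40, 57 , 61,70, 73, 73,  78,86]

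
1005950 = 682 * 1475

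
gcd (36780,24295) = 5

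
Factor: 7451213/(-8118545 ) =  -  5^( - 1)*7^1*11^1 * 47^(  -  1)*179^( - 1)*193^( - 1)*96769^1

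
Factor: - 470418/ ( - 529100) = 489/550= 2^( -1)*3^1*5^( - 2 )*11^( - 1)*163^1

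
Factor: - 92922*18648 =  - 2^4* 3^3*7^1*17^1*37^1*911^1 = - 1732809456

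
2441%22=21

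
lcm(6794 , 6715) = 577490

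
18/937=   18/937= 0.02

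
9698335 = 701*13835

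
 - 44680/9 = - 44680/9= -4964.44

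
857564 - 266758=590806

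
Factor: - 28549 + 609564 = 581015=   5^1*29^1*4007^1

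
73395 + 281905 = 355300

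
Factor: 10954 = 2^1*5477^1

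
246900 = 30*8230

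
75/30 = 2+1/2 = 2.50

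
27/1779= 9/593 = 0.02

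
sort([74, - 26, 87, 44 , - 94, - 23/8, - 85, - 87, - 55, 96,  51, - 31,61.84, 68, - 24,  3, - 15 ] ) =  [ - 94, - 87, - 85 , - 55, - 31, - 26, - 24, - 15, - 23/8, 3, 44, 51,61.84,68, 74, 87, 96]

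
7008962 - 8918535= -1909573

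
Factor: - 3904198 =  - 2^1 * 1952099^1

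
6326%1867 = 725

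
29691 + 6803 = 36494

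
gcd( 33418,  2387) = 2387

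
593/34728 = 593/34728 = 0.02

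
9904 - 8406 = 1498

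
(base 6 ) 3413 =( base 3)1002200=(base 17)2d2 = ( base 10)801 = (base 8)1441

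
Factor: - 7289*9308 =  - 2^2*13^1*37^1*179^1*197^1 = - 67846012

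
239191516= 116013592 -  - 123177924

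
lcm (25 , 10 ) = 50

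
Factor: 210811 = 210811^1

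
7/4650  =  7/4650 = 0.00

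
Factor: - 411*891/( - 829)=3^5*11^1*137^1*829^(- 1 ) = 366201/829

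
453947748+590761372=1044709120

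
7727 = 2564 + 5163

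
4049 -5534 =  - 1485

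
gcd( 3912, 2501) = 1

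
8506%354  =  10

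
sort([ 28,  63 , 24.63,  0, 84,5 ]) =[0, 5 , 24.63 , 28, 63, 84]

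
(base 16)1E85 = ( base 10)7813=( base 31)841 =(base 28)9r1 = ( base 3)101201101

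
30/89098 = 15/44549 = 0.00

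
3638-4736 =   -  1098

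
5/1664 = 5/1664 = 0.00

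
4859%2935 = 1924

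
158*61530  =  9721740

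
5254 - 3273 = 1981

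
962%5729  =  962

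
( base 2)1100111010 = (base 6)3454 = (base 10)826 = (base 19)259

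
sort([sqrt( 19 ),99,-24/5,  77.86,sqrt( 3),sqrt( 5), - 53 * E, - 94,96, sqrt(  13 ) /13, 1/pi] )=[- 53*E, - 94, - 24/5,sqrt( 13)/13  ,  1/pi,sqrt(3 ),sqrt(5 ), sqrt( 19),77.86, 96,  99 ] 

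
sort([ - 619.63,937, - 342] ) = [ - 619.63, - 342,937 ]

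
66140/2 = 33070 = 33070.00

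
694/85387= 694/85387 = 0.01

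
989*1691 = 1672399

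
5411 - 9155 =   -  3744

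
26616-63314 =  - 36698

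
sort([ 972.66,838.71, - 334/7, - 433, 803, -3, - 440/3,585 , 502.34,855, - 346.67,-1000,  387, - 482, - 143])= [-1000, - 482, - 433, - 346.67, - 440/3, - 143, - 334/7, - 3, 387,502.34,585, 803,838.71,855  ,  972.66]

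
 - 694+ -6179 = - 6873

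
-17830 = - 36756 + 18926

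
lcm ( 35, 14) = 70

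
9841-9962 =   -  121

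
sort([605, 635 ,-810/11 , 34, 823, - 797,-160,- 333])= [ - 797,-333,  -  160 ,-810/11 , 34 , 605,635,823]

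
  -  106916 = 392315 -499231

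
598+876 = 1474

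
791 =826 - 35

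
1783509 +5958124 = 7741633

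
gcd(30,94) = 2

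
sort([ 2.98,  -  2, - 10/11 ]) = [  -  2, - 10/11,2.98 ]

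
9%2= 1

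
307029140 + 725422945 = 1032452085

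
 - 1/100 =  - 1/100  =  -0.01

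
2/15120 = 1/7560 = 0.00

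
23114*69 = 1594866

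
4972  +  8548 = 13520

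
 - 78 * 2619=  - 204282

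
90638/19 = 90638/19  =  4770.42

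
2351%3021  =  2351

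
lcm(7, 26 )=182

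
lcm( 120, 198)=3960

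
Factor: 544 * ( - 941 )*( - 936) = 2^8 * 3^2*13^1*17^1*941^1 = 479142144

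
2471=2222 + 249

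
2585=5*517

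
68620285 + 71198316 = 139818601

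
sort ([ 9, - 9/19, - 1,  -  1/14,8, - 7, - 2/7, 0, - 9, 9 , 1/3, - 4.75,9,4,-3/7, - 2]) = [ - 9, - 7, - 4.75, - 2, - 1, - 9/19,- 3/7, - 2/7, - 1/14,0,1/3, 4,8,9 , 9, 9 ]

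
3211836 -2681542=530294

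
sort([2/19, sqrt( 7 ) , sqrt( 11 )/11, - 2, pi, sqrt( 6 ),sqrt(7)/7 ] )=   [- 2, 2/19 , sqrt( 11) /11,sqrt(7)/7 , sqrt( 6),sqrt( 7),pi] 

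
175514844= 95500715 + 80014129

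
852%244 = 120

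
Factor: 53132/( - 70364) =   -  37/49 =- 7^ ( -2)*37^1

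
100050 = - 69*(  -  1450)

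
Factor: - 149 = - 149^1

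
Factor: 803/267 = 3^ ( - 1 )*11^1*73^1*89^( - 1)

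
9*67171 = 604539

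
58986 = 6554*9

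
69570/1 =69570=69570.00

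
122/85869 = 122/85869 = 0.00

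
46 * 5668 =260728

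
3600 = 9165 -5565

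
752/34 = 22 + 2/17 = 22.12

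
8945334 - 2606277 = 6339057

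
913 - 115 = 798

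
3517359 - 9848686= - 6331327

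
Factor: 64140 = 2^2*3^1 * 5^1 * 1069^1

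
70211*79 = 5546669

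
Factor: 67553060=2^2*5^1*3377653^1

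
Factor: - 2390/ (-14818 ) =5^1*31^( - 1 ) =5/31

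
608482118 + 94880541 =703362659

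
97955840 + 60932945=158888785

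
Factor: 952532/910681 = 2^2*7^1*37^( - 1 )  *151^( - 1 )*163^( - 1)*34019^1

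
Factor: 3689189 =7^1*719^1*733^1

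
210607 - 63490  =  147117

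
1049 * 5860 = 6147140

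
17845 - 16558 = 1287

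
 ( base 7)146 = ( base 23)3E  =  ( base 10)83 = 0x53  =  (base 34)2f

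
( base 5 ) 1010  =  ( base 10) 130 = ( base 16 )82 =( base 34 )3s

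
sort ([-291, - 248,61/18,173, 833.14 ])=[ - 291,-248,  61/18,173,833.14] 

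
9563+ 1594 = 11157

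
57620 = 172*335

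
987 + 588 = 1575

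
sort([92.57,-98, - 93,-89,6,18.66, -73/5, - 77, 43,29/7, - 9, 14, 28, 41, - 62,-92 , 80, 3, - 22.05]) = [-98, - 93, - 92 , - 89  , - 77, - 62, - 22.05, - 73/5 , - 9,3,29/7,6, 14,18.66, 28, 41 , 43, 80, 92.57]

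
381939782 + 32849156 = 414788938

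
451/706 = 451/706 = 0.64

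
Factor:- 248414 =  - 2^1*29^1*4283^1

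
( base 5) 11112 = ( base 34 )n0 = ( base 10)782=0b1100001110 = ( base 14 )3DC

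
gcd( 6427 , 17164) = 1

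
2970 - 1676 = 1294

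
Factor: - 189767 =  - 189767^1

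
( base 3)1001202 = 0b1100001000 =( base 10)776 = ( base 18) 272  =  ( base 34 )MS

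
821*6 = 4926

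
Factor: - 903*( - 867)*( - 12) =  - 9394812=   - 2^2*3^3*7^1*17^2*43^1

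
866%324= 218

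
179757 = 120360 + 59397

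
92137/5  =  18427+2/5= 18427.40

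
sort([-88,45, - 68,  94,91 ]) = [ - 88, - 68,45,91,94]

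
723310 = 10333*70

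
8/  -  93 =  - 8/93 = - 0.09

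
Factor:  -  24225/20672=  -  75/64 = -  2^( - 6 ) * 3^1*5^2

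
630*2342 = 1475460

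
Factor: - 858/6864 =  - 2^(- 3) = -  1/8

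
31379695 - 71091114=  - 39711419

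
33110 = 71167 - 38057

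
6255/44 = 6255/44 = 142.16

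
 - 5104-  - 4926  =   - 178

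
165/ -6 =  - 28 + 1/2 = - 27.50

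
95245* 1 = 95245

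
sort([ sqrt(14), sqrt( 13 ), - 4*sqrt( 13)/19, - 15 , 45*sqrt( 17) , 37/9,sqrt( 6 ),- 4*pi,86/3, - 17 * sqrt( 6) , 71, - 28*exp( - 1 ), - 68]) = [ - 68, - 17*sqrt( 6), - 15, - 4*pi, - 28*exp( - 1) , - 4*sqrt(13)/19, sqrt(6),  sqrt( 13),  sqrt( 14), 37/9 , 86/3, 71, 45 * sqrt(17 ) ] 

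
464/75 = 6 + 14/75 = 6.19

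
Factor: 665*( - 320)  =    -  212800 = - 2^6*5^2 * 7^1*19^1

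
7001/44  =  7001/44  =  159.11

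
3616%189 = 25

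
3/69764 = 3/69764 =0.00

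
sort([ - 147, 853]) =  [ - 147, 853 ]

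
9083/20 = 454+3/20 = 454.15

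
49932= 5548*9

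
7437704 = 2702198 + 4735506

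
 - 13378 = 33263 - 46641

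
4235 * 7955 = 33689425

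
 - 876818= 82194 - 959012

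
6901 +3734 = 10635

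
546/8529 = 182/2843=   0.06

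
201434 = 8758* 23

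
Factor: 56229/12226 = 2^(-1)*3^1*6113^(-1 )*18743^1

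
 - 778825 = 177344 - 956169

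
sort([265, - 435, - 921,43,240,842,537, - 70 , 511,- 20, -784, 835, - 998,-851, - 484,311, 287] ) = [ - 998, - 921, - 851,-784, -484,-435,-70,-20, 43, 240 , 265,287,311,511, 537, 835,842 ] 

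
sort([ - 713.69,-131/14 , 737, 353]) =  [-713.69,-131/14,353, 737 ]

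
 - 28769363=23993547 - 52762910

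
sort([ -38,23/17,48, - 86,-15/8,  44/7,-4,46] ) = [-86, - 38, - 4, - 15/8, 23/17,44/7,46,48]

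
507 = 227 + 280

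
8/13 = 8/13 = 0.62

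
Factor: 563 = 563^1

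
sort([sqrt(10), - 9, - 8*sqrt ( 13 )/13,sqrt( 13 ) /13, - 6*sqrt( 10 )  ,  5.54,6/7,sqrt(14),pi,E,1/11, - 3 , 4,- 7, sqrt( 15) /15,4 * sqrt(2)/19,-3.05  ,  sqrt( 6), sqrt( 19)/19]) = [ - 6*sqrt(10),-9,  -  7,-3.05, - 3 , - 8*sqrt(13)/13,1/11,  sqrt(19) /19,sqrt (15)/15, sqrt ( 13)/13 , 4*sqrt(2)/19,6/7, sqrt(6), E,pi,sqrt(10 ),sqrt ( 14 ),4, 5.54 ]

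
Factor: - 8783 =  - 8783^1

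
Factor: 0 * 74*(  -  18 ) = 0^1=0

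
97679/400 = 97679/400 = 244.20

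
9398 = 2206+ 7192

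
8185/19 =430  +  15/19= 430.79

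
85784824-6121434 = 79663390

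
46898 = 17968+28930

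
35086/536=17543/268 = 65.46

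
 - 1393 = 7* (- 199)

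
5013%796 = 237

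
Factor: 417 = 3^1*139^1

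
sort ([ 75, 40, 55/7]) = [ 55/7,40, 75 ]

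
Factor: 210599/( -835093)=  - 7^(  -  1)*119299^( - 1 ) *210599^1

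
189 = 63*3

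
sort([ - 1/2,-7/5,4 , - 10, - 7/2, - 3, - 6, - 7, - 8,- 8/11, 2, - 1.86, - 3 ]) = [ - 10, - 8,-7, - 6, - 7/2, - 3,  -  3,- 1.86,-7/5,-8/11, - 1/2, 2,4] 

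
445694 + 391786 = 837480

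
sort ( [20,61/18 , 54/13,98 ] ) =[ 61/18, 54/13,20,98 ]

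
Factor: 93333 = 3^1 * 53^1 * 587^1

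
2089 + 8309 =10398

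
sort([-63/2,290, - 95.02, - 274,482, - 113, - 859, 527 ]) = [-859, - 274, - 113, - 95.02, - 63/2,290,482, 527 ] 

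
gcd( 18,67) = 1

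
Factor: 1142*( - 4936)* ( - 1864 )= 10507203968=2^7*233^1*571^1*617^1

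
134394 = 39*3446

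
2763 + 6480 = 9243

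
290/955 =58/191 = 0.30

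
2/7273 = 2/7273 = 0.00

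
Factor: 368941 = 137^1*2693^1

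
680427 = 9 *75603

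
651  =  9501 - 8850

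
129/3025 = 129/3025 = 0.04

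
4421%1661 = 1099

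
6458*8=51664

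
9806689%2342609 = 436253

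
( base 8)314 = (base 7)411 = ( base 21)9f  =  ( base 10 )204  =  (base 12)150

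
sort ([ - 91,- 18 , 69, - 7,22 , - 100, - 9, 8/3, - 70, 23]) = [ - 100, -91, -70,  -  18, - 9, -7 , 8/3, 22, 23, 69]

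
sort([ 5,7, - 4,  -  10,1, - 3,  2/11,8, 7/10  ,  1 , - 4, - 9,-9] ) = [-10, - 9, - 9 , - 4, - 4, - 3,2/11,7/10,1,1,5, 7, 8] 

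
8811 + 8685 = 17496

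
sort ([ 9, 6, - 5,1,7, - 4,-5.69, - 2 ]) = [ - 5.69 , - 5, - 4,-2, 1,6, 7,9] 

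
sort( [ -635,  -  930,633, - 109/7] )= [ - 930,-635, - 109/7,633 ]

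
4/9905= 4/9905=0.00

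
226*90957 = 20556282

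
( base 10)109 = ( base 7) 214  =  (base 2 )1101101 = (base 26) 45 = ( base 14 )7B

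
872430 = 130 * 6711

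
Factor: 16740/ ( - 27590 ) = - 2^1*3^3*89^( - 1 ) = - 54/89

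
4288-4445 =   -  157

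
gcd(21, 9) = 3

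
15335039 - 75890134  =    -  60555095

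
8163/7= 1166 + 1/7 = 1166.14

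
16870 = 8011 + 8859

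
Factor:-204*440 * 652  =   - 2^7*3^1*5^1*11^1*17^1 *163^1 = -58523520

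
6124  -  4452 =1672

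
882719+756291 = 1639010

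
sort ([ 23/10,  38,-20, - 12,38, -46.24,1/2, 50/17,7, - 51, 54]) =[-51, - 46.24,-20,-12, 1/2, 23/10,  50/17, 7,  38,38,54]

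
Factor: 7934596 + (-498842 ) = 2^1*293^1*12689^1  =  7435754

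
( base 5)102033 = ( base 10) 3393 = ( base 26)50D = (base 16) D41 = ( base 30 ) 3N3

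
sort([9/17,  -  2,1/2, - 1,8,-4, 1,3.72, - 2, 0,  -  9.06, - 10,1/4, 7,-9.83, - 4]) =[- 10,-9.83,-9.06, - 4,-4, - 2, - 2, - 1, 0,1/4, 1/2, 9/17,  1,3.72,7 , 8]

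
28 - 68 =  - 40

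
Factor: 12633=3^1*4211^1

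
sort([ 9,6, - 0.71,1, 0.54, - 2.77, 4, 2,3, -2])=[ - 2.77, - 2 , - 0.71,  0.54, 1 , 2, 3 , 4, 6, 9 ]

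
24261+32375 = 56636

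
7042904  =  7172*982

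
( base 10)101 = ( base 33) 32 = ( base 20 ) 51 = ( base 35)2v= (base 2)1100101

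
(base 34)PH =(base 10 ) 867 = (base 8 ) 1543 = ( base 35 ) OR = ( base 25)19H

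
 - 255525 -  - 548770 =293245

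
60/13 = 4 + 8/13 = 4.62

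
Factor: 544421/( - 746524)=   -  563/772= - 2^( - 2)*193^ ( - 1)*563^1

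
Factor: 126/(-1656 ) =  - 7/92  =  - 2^(-2)  *  7^1 * 23^( - 1) 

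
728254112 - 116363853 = 611890259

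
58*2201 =127658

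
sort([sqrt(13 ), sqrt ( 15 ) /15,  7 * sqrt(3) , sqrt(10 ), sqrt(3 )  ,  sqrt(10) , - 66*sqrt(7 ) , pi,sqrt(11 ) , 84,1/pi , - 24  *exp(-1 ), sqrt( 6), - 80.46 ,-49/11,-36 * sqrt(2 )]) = [ - 66*sqrt(7),-80.46, - 36*sqrt( 2 ), - 24*exp( - 1) , - 49/11,  sqrt(15 )/15,1/pi,  sqrt ( 3 ), sqrt(6),pi, sqrt(10 ),sqrt (10 ), sqrt(11 ),sqrt( 13 ) , 7*sqrt ( 3 ),84]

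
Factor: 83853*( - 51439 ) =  - 4313314467   =  - 3^2 * 7^1*11^3*51439^1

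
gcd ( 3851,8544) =1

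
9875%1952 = 115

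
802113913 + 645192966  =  1447306879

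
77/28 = 2 + 3/4 = 2.75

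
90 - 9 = 81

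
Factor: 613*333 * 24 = 4899096 =2^3*3^3 * 37^1 * 613^1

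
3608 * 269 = 970552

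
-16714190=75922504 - 92636694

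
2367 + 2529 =4896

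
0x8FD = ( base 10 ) 2301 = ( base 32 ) 27T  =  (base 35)1uq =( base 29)2la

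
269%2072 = 269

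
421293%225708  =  195585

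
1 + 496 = 497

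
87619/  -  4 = - 21905 + 1/4 = -21904.75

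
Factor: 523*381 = 3^1*  127^1*523^1 = 199263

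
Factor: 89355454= 2^1 * 31^1*1441217^1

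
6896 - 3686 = 3210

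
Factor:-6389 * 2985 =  - 3^1 * 5^1*199^1*6389^1 = -19071165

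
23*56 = 1288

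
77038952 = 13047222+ 63991730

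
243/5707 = 243/5707 = 0.04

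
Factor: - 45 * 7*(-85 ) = 3^2*5^2*7^1*17^1 = 26775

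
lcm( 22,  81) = 1782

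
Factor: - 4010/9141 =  - 2^1*3^( -1 )*5^1* 11^( - 1 )*277^( - 1)*401^1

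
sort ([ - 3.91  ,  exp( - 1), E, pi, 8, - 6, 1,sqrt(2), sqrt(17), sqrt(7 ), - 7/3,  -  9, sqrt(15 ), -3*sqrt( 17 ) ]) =[- 3 * sqrt(17),  -  9, - 6, - 3.91,  -  7/3, exp(- 1 ), 1, sqrt( 2), sqrt(7 ) , E, pi, sqrt(15), sqrt( 17), 8] 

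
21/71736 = 1/3416 = 0.00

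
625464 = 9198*68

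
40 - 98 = - 58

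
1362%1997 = 1362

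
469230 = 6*78205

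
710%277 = 156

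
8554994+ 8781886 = 17336880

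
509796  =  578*882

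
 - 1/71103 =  - 1/71103 = -0.00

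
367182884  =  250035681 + 117147203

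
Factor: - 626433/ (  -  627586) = 2^( - 1)*  3^1*17^1 * 71^1*167^(-1 ) * 173^1 *1879^(-1)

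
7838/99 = 79 + 17/99= 79.17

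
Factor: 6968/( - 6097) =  - 8/7 = -  2^3*7^(-1) 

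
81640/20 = 4082 = 4082.00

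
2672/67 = 2672/67 = 39.88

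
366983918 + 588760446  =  955744364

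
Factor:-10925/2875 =-5^( - 1 )*19^1  =  - 19/5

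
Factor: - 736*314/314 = - 2^5*23^1 = - 736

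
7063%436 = 87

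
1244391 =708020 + 536371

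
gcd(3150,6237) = 63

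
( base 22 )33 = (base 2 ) 1000101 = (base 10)69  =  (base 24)2l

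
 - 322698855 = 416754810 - 739453665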